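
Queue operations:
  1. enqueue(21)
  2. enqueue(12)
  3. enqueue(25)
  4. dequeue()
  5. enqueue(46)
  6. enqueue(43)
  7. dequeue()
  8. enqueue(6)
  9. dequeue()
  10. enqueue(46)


enqueue(21) -> [21]
enqueue(12) -> [21, 12]
enqueue(25) -> [21, 12, 25]
dequeue()->21, [12, 25]
enqueue(46) -> [12, 25, 46]
enqueue(43) -> [12, 25, 46, 43]
dequeue()->12, [25, 46, 43]
enqueue(6) -> [25, 46, 43, 6]
dequeue()->25, [46, 43, 6]
enqueue(46) -> [46, 43, 6, 46]

Final queue: [46, 43, 6, 46]


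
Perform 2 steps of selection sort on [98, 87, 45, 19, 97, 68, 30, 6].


Initial: [98, 87, 45, 19, 97, 68, 30, 6]
Step 1: min=6 at 7
  Swap: [6, 87, 45, 19, 97, 68, 30, 98]
Step 2: min=19 at 3
  Swap: [6, 19, 45, 87, 97, 68, 30, 98]

After 2 steps: [6, 19, 45, 87, 97, 68, 30, 98]


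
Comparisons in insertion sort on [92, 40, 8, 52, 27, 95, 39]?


Algorithm: insertion sort
Input: [92, 40, 8, 52, 27, 95, 39]
Sorted: [8, 27, 39, 40, 52, 92, 95]

15


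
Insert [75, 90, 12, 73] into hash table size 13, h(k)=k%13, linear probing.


Insert 75: h=10 -> slot 10
Insert 90: h=12 -> slot 12
Insert 12: h=12, 1 probes -> slot 0
Insert 73: h=8 -> slot 8

Table: [12, None, None, None, None, None, None, None, 73, None, 75, None, 90]


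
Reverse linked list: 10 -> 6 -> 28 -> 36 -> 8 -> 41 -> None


Step 1: curr=10, set curr.next=prev(None) | reversed so far: 10
Step 2: curr=6, set curr.next=prev(10) | reversed so far: 6 -> 10
Step 3: curr=28, set curr.next=prev(6) | reversed so far: 28 -> 6 -> 10
Step 4: curr=36, set curr.next=prev(28) | reversed so far: 36 -> 28 -> 6 -> 10
Step 5: curr=8, set curr.next=prev(36) | reversed so far: 8 -> 36 -> 28 -> 6 -> 10
Step 6: curr=41, set curr.next=prev(8) | reversed so far: 41 -> 8 -> 36 -> 28 -> 6 -> 10

41 -> 8 -> 36 -> 28 -> 6 -> 10 -> None


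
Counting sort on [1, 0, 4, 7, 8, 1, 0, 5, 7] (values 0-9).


Input: [1, 0, 4, 7, 8, 1, 0, 5, 7]
Counts: [2, 2, 0, 0, 1, 1, 0, 2, 1, 0]

Sorted: [0, 0, 1, 1, 4, 5, 7, 7, 8]


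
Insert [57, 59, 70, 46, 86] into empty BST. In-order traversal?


Insert 57: root
Insert 59: R from 57
Insert 70: R from 57 -> R from 59
Insert 46: L from 57
Insert 86: R from 57 -> R from 59 -> R from 70

In-order: [46, 57, 59, 70, 86]


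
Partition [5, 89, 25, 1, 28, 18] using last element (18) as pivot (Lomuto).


Pivot: 18
  5 <= 18: advance i (no swap)
  1 <= 18: swap -> [5, 1, 25, 89, 28, 18]
Place pivot at 2: [5, 1, 18, 89, 28, 25]

Partitioned: [5, 1, 18, 89, 28, 25]


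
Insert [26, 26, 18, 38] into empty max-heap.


Insert 26: [26]
Insert 26: [26, 26]
Insert 18: [26, 26, 18]
Insert 38: [38, 26, 18, 26]

Final heap: [38, 26, 18, 26]


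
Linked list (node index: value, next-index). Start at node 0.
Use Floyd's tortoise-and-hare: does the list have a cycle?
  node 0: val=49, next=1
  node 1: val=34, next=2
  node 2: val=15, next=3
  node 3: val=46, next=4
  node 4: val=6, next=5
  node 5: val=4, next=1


Floyd's tortoise (slow, +1) and hare (fast, +2):
  init: slow=0, fast=0
  step 1: slow=1, fast=2
  step 2: slow=2, fast=4
  step 3: slow=3, fast=1
  step 4: slow=4, fast=3
  step 5: slow=5, fast=5
  slow == fast at node 5: cycle detected

Cycle: yes


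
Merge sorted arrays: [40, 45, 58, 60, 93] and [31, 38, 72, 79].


Take 31 from B
Take 38 from B
Take 40 from A
Take 45 from A
Take 58 from A
Take 60 from A
Take 72 from B
Take 79 from B

Merged: [31, 38, 40, 45, 58, 60, 72, 79, 93]


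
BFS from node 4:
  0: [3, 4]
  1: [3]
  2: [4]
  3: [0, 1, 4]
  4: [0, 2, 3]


Visit 4, enqueue [0, 2, 3]
Visit 0, enqueue []
Visit 2, enqueue []
Visit 3, enqueue [1]
Visit 1, enqueue []

BFS order: [4, 0, 2, 3, 1]


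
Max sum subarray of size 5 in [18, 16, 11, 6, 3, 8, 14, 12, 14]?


[0:5]: 54
[1:6]: 44
[2:7]: 42
[3:8]: 43
[4:9]: 51

Max: 54 at [0:5]


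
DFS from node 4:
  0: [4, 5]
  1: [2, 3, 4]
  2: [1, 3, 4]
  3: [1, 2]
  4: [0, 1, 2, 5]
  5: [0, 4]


Visit 4, push [5, 2, 1, 0]
Visit 0, push [5]
Visit 5, push []
Visit 1, push [3, 2]
Visit 2, push [3]
Visit 3, push []

DFS order: [4, 0, 5, 1, 2, 3]


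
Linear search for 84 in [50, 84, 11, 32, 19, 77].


i=0: 50!=84
i=1: 84==84 found!

Found at 1, 2 comps


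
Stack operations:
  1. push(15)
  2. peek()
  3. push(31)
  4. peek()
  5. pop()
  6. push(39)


push(15) -> [15]
peek()->15
push(31) -> [15, 31]
peek()->31
pop()->31, [15]
push(39) -> [15, 39]

Final stack: [15, 39]


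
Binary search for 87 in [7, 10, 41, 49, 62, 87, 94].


Step 1: lo=0, hi=6, mid=3, val=49
Step 2: lo=4, hi=6, mid=5, val=87

Found at index 5


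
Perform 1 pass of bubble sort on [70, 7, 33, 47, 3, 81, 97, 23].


Initial: [70, 7, 33, 47, 3, 81, 97, 23]
Pass 1: [7, 33, 47, 3, 70, 81, 23, 97] (5 swaps)

After 1 pass: [7, 33, 47, 3, 70, 81, 23, 97]


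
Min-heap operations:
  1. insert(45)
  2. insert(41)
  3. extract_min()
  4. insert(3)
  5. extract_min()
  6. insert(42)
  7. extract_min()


insert(45) -> [45]
insert(41) -> [41, 45]
extract_min()->41, [45]
insert(3) -> [3, 45]
extract_min()->3, [45]
insert(42) -> [42, 45]
extract_min()->42, [45]

Final heap: [45]


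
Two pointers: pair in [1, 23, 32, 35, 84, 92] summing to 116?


lo=0(1)+hi=5(92)=93
lo=1(23)+hi=5(92)=115
lo=2(32)+hi=5(92)=124
lo=2(32)+hi=4(84)=116

Yes: 32+84=116


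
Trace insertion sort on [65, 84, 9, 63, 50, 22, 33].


Initial: [65, 84, 9, 63, 50, 22, 33]
Insert 84: [65, 84, 9, 63, 50, 22, 33]
Insert 9: [9, 65, 84, 63, 50, 22, 33]
Insert 63: [9, 63, 65, 84, 50, 22, 33]
Insert 50: [9, 50, 63, 65, 84, 22, 33]
Insert 22: [9, 22, 50, 63, 65, 84, 33]
Insert 33: [9, 22, 33, 50, 63, 65, 84]

Sorted: [9, 22, 33, 50, 63, 65, 84]


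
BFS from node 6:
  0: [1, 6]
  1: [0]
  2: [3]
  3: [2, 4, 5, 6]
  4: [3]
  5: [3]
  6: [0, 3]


Visit 6, enqueue [0, 3]
Visit 0, enqueue [1]
Visit 3, enqueue [2, 4, 5]
Visit 1, enqueue []
Visit 2, enqueue []
Visit 4, enqueue []
Visit 5, enqueue []

BFS order: [6, 0, 3, 1, 2, 4, 5]


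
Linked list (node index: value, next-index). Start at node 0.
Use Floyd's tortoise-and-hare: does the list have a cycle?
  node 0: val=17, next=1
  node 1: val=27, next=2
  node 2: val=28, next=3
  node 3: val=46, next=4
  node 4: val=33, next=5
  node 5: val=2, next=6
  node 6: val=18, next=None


Floyd's tortoise (slow, +1) and hare (fast, +2):
  init: slow=0, fast=0
  step 1: slow=1, fast=2
  step 2: slow=2, fast=4
  step 3: slow=3, fast=6
  step 4: fast -> None, no cycle

Cycle: no


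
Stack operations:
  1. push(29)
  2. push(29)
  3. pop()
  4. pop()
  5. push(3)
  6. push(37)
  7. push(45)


push(29) -> [29]
push(29) -> [29, 29]
pop()->29, [29]
pop()->29, []
push(3) -> [3]
push(37) -> [3, 37]
push(45) -> [3, 37, 45]

Final stack: [3, 37, 45]


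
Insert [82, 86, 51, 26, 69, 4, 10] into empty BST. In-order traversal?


Insert 82: root
Insert 86: R from 82
Insert 51: L from 82
Insert 26: L from 82 -> L from 51
Insert 69: L from 82 -> R from 51
Insert 4: L from 82 -> L from 51 -> L from 26
Insert 10: L from 82 -> L from 51 -> L from 26 -> R from 4

In-order: [4, 10, 26, 51, 69, 82, 86]


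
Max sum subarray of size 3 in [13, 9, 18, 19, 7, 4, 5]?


[0:3]: 40
[1:4]: 46
[2:5]: 44
[3:6]: 30
[4:7]: 16

Max: 46 at [1:4]


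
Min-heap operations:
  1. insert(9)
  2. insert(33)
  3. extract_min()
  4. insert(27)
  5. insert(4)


insert(9) -> [9]
insert(33) -> [9, 33]
extract_min()->9, [33]
insert(27) -> [27, 33]
insert(4) -> [4, 33, 27]

Final heap: [4, 33, 27]


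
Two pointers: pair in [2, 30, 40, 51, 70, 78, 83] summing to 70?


lo=0(2)+hi=6(83)=85
lo=0(2)+hi=5(78)=80
lo=0(2)+hi=4(70)=72
lo=0(2)+hi=3(51)=53
lo=1(30)+hi=3(51)=81
lo=1(30)+hi=2(40)=70

Yes: 30+40=70


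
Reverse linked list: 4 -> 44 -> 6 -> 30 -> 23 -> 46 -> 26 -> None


Step 1: curr=4, set curr.next=prev(None) | reversed so far: 4
Step 2: curr=44, set curr.next=prev(4) | reversed so far: 44 -> 4
Step 3: curr=6, set curr.next=prev(44) | reversed so far: 6 -> 44 -> 4
Step 4: curr=30, set curr.next=prev(6) | reversed so far: 30 -> 6 -> 44 -> 4
Step 5: curr=23, set curr.next=prev(30) | reversed so far: 23 -> 30 -> 6 -> 44 -> 4
Step 6: curr=46, set curr.next=prev(23) | reversed so far: 46 -> 23 -> 30 -> 6 -> 44 -> 4
Step 7: curr=26, set curr.next=prev(46) | reversed so far: 26 -> 46 -> 23 -> 30 -> 6 -> 44 -> 4

26 -> 46 -> 23 -> 30 -> 6 -> 44 -> 4 -> None


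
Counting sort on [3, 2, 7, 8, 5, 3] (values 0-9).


Input: [3, 2, 7, 8, 5, 3]
Counts: [0, 0, 1, 2, 0, 1, 0, 1, 1, 0]

Sorted: [2, 3, 3, 5, 7, 8]


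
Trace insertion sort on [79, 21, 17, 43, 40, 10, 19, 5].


Initial: [79, 21, 17, 43, 40, 10, 19, 5]
Insert 21: [21, 79, 17, 43, 40, 10, 19, 5]
Insert 17: [17, 21, 79, 43, 40, 10, 19, 5]
Insert 43: [17, 21, 43, 79, 40, 10, 19, 5]
Insert 40: [17, 21, 40, 43, 79, 10, 19, 5]
Insert 10: [10, 17, 21, 40, 43, 79, 19, 5]
Insert 19: [10, 17, 19, 21, 40, 43, 79, 5]
Insert 5: [5, 10, 17, 19, 21, 40, 43, 79]

Sorted: [5, 10, 17, 19, 21, 40, 43, 79]


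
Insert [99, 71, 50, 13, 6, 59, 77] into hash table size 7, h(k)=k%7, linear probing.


Insert 99: h=1 -> slot 1
Insert 71: h=1, 1 probes -> slot 2
Insert 50: h=1, 2 probes -> slot 3
Insert 13: h=6 -> slot 6
Insert 6: h=6, 1 probes -> slot 0
Insert 59: h=3, 1 probes -> slot 4
Insert 77: h=0, 5 probes -> slot 5

Table: [6, 99, 71, 50, 59, 77, 13]


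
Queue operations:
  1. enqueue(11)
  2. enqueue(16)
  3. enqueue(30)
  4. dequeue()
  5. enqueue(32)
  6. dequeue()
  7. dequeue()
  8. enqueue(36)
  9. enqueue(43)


enqueue(11) -> [11]
enqueue(16) -> [11, 16]
enqueue(30) -> [11, 16, 30]
dequeue()->11, [16, 30]
enqueue(32) -> [16, 30, 32]
dequeue()->16, [30, 32]
dequeue()->30, [32]
enqueue(36) -> [32, 36]
enqueue(43) -> [32, 36, 43]

Final queue: [32, 36, 43]


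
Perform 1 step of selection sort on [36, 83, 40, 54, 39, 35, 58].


Initial: [36, 83, 40, 54, 39, 35, 58]
Step 1: min=35 at 5
  Swap: [35, 83, 40, 54, 39, 36, 58]

After 1 step: [35, 83, 40, 54, 39, 36, 58]


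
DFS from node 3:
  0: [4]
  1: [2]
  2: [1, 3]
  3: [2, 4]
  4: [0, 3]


Visit 3, push [4, 2]
Visit 2, push [1]
Visit 1, push []
Visit 4, push [0]
Visit 0, push []

DFS order: [3, 2, 1, 4, 0]


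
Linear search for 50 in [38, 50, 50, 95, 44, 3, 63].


i=0: 38!=50
i=1: 50==50 found!

Found at 1, 2 comps


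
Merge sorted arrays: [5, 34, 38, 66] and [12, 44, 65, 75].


Take 5 from A
Take 12 from B
Take 34 from A
Take 38 from A
Take 44 from B
Take 65 from B
Take 66 from A

Merged: [5, 12, 34, 38, 44, 65, 66, 75]


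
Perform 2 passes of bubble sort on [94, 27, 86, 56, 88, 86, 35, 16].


Initial: [94, 27, 86, 56, 88, 86, 35, 16]
Pass 1: [27, 86, 56, 88, 86, 35, 16, 94] (7 swaps)
Pass 2: [27, 56, 86, 86, 35, 16, 88, 94] (4 swaps)

After 2 passes: [27, 56, 86, 86, 35, 16, 88, 94]


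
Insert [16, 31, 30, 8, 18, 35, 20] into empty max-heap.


Insert 16: [16]
Insert 31: [31, 16]
Insert 30: [31, 16, 30]
Insert 8: [31, 16, 30, 8]
Insert 18: [31, 18, 30, 8, 16]
Insert 35: [35, 18, 31, 8, 16, 30]
Insert 20: [35, 18, 31, 8, 16, 30, 20]

Final heap: [35, 18, 31, 8, 16, 30, 20]


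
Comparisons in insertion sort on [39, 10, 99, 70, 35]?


Algorithm: insertion sort
Input: [39, 10, 99, 70, 35]
Sorted: [10, 35, 39, 70, 99]

8


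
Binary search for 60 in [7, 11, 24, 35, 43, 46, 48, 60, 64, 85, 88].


Step 1: lo=0, hi=10, mid=5, val=46
Step 2: lo=6, hi=10, mid=8, val=64
Step 3: lo=6, hi=7, mid=6, val=48
Step 4: lo=7, hi=7, mid=7, val=60

Found at index 7


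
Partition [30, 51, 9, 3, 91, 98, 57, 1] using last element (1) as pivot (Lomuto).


Pivot: 1
Place pivot at 0: [1, 51, 9, 3, 91, 98, 57, 30]

Partitioned: [1, 51, 9, 3, 91, 98, 57, 30]


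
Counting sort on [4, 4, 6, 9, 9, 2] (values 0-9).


Input: [4, 4, 6, 9, 9, 2]
Counts: [0, 0, 1, 0, 2, 0, 1, 0, 0, 2]

Sorted: [2, 4, 4, 6, 9, 9]


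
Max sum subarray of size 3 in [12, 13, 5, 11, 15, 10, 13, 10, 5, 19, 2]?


[0:3]: 30
[1:4]: 29
[2:5]: 31
[3:6]: 36
[4:7]: 38
[5:8]: 33
[6:9]: 28
[7:10]: 34
[8:11]: 26

Max: 38 at [4:7]


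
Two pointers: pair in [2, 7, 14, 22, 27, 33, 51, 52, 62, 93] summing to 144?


lo=0(2)+hi=9(93)=95
lo=1(7)+hi=9(93)=100
lo=2(14)+hi=9(93)=107
lo=3(22)+hi=9(93)=115
lo=4(27)+hi=9(93)=120
lo=5(33)+hi=9(93)=126
lo=6(51)+hi=9(93)=144

Yes: 51+93=144


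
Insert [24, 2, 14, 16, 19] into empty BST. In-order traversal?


Insert 24: root
Insert 2: L from 24
Insert 14: L from 24 -> R from 2
Insert 16: L from 24 -> R from 2 -> R from 14
Insert 19: L from 24 -> R from 2 -> R from 14 -> R from 16

In-order: [2, 14, 16, 19, 24]


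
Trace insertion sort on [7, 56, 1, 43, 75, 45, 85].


Initial: [7, 56, 1, 43, 75, 45, 85]
Insert 56: [7, 56, 1, 43, 75, 45, 85]
Insert 1: [1, 7, 56, 43, 75, 45, 85]
Insert 43: [1, 7, 43, 56, 75, 45, 85]
Insert 75: [1, 7, 43, 56, 75, 45, 85]
Insert 45: [1, 7, 43, 45, 56, 75, 85]
Insert 85: [1, 7, 43, 45, 56, 75, 85]

Sorted: [1, 7, 43, 45, 56, 75, 85]


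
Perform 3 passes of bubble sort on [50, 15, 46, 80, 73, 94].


Initial: [50, 15, 46, 80, 73, 94]
Pass 1: [15, 46, 50, 73, 80, 94] (3 swaps)
Pass 2: [15, 46, 50, 73, 80, 94] (0 swaps)
Pass 3: [15, 46, 50, 73, 80, 94] (0 swaps)

After 3 passes: [15, 46, 50, 73, 80, 94]


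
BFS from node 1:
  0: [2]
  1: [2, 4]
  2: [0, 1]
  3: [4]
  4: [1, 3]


Visit 1, enqueue [2, 4]
Visit 2, enqueue [0]
Visit 4, enqueue [3]
Visit 0, enqueue []
Visit 3, enqueue []

BFS order: [1, 2, 4, 0, 3]


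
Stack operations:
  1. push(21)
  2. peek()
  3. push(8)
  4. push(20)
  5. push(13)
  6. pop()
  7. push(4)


push(21) -> [21]
peek()->21
push(8) -> [21, 8]
push(20) -> [21, 8, 20]
push(13) -> [21, 8, 20, 13]
pop()->13, [21, 8, 20]
push(4) -> [21, 8, 20, 4]

Final stack: [21, 8, 20, 4]


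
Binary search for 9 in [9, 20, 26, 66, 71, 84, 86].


Step 1: lo=0, hi=6, mid=3, val=66
Step 2: lo=0, hi=2, mid=1, val=20
Step 3: lo=0, hi=0, mid=0, val=9

Found at index 0


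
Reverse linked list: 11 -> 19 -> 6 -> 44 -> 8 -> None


Step 1: curr=11, set curr.next=prev(None) | reversed so far: 11
Step 2: curr=19, set curr.next=prev(11) | reversed so far: 19 -> 11
Step 3: curr=6, set curr.next=prev(19) | reversed so far: 6 -> 19 -> 11
Step 4: curr=44, set curr.next=prev(6) | reversed so far: 44 -> 6 -> 19 -> 11
Step 5: curr=8, set curr.next=prev(44) | reversed so far: 8 -> 44 -> 6 -> 19 -> 11

8 -> 44 -> 6 -> 19 -> 11 -> None


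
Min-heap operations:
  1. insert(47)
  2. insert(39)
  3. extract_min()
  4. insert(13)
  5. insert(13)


insert(47) -> [47]
insert(39) -> [39, 47]
extract_min()->39, [47]
insert(13) -> [13, 47]
insert(13) -> [13, 47, 13]

Final heap: [13, 47, 13]


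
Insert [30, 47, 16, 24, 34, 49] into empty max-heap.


Insert 30: [30]
Insert 47: [47, 30]
Insert 16: [47, 30, 16]
Insert 24: [47, 30, 16, 24]
Insert 34: [47, 34, 16, 24, 30]
Insert 49: [49, 34, 47, 24, 30, 16]

Final heap: [49, 34, 47, 24, 30, 16]


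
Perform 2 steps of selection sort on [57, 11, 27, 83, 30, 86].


Initial: [57, 11, 27, 83, 30, 86]
Step 1: min=11 at 1
  Swap: [11, 57, 27, 83, 30, 86]
Step 2: min=27 at 2
  Swap: [11, 27, 57, 83, 30, 86]

After 2 steps: [11, 27, 57, 83, 30, 86]


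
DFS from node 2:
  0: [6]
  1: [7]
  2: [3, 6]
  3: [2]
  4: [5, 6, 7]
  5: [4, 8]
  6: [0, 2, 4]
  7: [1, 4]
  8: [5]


Visit 2, push [6, 3]
Visit 3, push []
Visit 6, push [4, 0]
Visit 0, push []
Visit 4, push [7, 5]
Visit 5, push [8]
Visit 8, push []
Visit 7, push [1]
Visit 1, push []

DFS order: [2, 3, 6, 0, 4, 5, 8, 7, 1]


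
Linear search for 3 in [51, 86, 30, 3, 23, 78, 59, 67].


i=0: 51!=3
i=1: 86!=3
i=2: 30!=3
i=3: 3==3 found!

Found at 3, 4 comps


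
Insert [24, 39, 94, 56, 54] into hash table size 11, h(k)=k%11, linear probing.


Insert 24: h=2 -> slot 2
Insert 39: h=6 -> slot 6
Insert 94: h=6, 1 probes -> slot 7
Insert 56: h=1 -> slot 1
Insert 54: h=10 -> slot 10

Table: [None, 56, 24, None, None, None, 39, 94, None, None, 54]


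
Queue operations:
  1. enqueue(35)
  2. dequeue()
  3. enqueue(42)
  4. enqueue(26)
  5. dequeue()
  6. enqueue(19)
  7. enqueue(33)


enqueue(35) -> [35]
dequeue()->35, []
enqueue(42) -> [42]
enqueue(26) -> [42, 26]
dequeue()->42, [26]
enqueue(19) -> [26, 19]
enqueue(33) -> [26, 19, 33]

Final queue: [26, 19, 33]


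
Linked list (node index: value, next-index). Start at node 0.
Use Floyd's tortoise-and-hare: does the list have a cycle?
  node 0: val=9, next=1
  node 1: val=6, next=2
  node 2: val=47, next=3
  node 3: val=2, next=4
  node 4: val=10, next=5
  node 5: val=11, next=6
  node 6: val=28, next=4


Floyd's tortoise (slow, +1) and hare (fast, +2):
  init: slow=0, fast=0
  step 1: slow=1, fast=2
  step 2: slow=2, fast=4
  step 3: slow=3, fast=6
  step 4: slow=4, fast=5
  step 5: slow=5, fast=4
  step 6: slow=6, fast=6
  slow == fast at node 6: cycle detected

Cycle: yes


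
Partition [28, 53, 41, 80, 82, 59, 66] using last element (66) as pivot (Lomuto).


Pivot: 66
  28 <= 66: advance i (no swap)
  53 <= 66: advance i (no swap)
  41 <= 66: advance i (no swap)
  59 <= 66: swap -> [28, 53, 41, 59, 82, 80, 66]
Place pivot at 4: [28, 53, 41, 59, 66, 80, 82]

Partitioned: [28, 53, 41, 59, 66, 80, 82]


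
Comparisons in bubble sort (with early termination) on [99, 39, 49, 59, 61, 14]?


Algorithm: bubble sort (with early termination)
Input: [99, 39, 49, 59, 61, 14]
Sorted: [14, 39, 49, 59, 61, 99]

15


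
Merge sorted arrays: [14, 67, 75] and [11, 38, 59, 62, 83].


Take 11 from B
Take 14 from A
Take 38 from B
Take 59 from B
Take 62 from B
Take 67 from A
Take 75 from A

Merged: [11, 14, 38, 59, 62, 67, 75, 83]


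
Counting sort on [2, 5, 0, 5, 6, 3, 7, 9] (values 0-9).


Input: [2, 5, 0, 5, 6, 3, 7, 9]
Counts: [1, 0, 1, 1, 0, 2, 1, 1, 0, 1]

Sorted: [0, 2, 3, 5, 5, 6, 7, 9]


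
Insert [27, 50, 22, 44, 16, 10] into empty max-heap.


Insert 27: [27]
Insert 50: [50, 27]
Insert 22: [50, 27, 22]
Insert 44: [50, 44, 22, 27]
Insert 16: [50, 44, 22, 27, 16]
Insert 10: [50, 44, 22, 27, 16, 10]

Final heap: [50, 44, 22, 27, 16, 10]


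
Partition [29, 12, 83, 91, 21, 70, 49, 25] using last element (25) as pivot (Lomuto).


Pivot: 25
  12 <= 25: swap -> [12, 29, 83, 91, 21, 70, 49, 25]
  21 <= 25: swap -> [12, 21, 83, 91, 29, 70, 49, 25]
Place pivot at 2: [12, 21, 25, 91, 29, 70, 49, 83]

Partitioned: [12, 21, 25, 91, 29, 70, 49, 83]


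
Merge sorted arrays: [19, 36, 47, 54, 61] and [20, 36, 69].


Take 19 from A
Take 20 from B
Take 36 from A
Take 36 from B
Take 47 from A
Take 54 from A
Take 61 from A

Merged: [19, 20, 36, 36, 47, 54, 61, 69]


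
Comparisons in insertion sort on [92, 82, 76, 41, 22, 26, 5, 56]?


Algorithm: insertion sort
Input: [92, 82, 76, 41, 22, 26, 5, 56]
Sorted: [5, 22, 26, 41, 56, 76, 82, 92]

25


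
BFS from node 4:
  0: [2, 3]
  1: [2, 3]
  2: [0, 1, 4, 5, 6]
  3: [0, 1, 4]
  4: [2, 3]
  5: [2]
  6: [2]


Visit 4, enqueue [2, 3]
Visit 2, enqueue [0, 1, 5, 6]
Visit 3, enqueue []
Visit 0, enqueue []
Visit 1, enqueue []
Visit 5, enqueue []
Visit 6, enqueue []

BFS order: [4, 2, 3, 0, 1, 5, 6]


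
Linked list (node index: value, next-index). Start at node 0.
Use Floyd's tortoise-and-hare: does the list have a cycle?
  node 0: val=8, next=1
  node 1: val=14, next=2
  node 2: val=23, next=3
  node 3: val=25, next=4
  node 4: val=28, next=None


Floyd's tortoise (slow, +1) and hare (fast, +2):
  init: slow=0, fast=0
  step 1: slow=1, fast=2
  step 2: slow=2, fast=4
  step 3: fast -> None, no cycle

Cycle: no


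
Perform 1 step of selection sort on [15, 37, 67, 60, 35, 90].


Initial: [15, 37, 67, 60, 35, 90]
Step 1: min=15 at 0
  Swap: [15, 37, 67, 60, 35, 90]

After 1 step: [15, 37, 67, 60, 35, 90]


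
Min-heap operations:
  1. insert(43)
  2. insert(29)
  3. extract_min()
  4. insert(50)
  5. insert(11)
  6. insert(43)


insert(43) -> [43]
insert(29) -> [29, 43]
extract_min()->29, [43]
insert(50) -> [43, 50]
insert(11) -> [11, 50, 43]
insert(43) -> [11, 43, 43, 50]

Final heap: [11, 43, 43, 50]


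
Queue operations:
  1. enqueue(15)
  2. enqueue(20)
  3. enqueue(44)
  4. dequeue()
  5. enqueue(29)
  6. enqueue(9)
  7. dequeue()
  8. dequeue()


enqueue(15) -> [15]
enqueue(20) -> [15, 20]
enqueue(44) -> [15, 20, 44]
dequeue()->15, [20, 44]
enqueue(29) -> [20, 44, 29]
enqueue(9) -> [20, 44, 29, 9]
dequeue()->20, [44, 29, 9]
dequeue()->44, [29, 9]

Final queue: [29, 9]


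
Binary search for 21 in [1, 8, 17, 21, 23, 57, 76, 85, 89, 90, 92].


Step 1: lo=0, hi=10, mid=5, val=57
Step 2: lo=0, hi=4, mid=2, val=17
Step 3: lo=3, hi=4, mid=3, val=21

Found at index 3


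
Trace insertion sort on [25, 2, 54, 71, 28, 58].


Initial: [25, 2, 54, 71, 28, 58]
Insert 2: [2, 25, 54, 71, 28, 58]
Insert 54: [2, 25, 54, 71, 28, 58]
Insert 71: [2, 25, 54, 71, 28, 58]
Insert 28: [2, 25, 28, 54, 71, 58]
Insert 58: [2, 25, 28, 54, 58, 71]

Sorted: [2, 25, 28, 54, 58, 71]


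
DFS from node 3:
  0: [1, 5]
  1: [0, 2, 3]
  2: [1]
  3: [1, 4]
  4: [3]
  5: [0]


Visit 3, push [4, 1]
Visit 1, push [2, 0]
Visit 0, push [5]
Visit 5, push []
Visit 2, push []
Visit 4, push []

DFS order: [3, 1, 0, 5, 2, 4]


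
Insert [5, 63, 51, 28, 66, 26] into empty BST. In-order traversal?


Insert 5: root
Insert 63: R from 5
Insert 51: R from 5 -> L from 63
Insert 28: R from 5 -> L from 63 -> L from 51
Insert 66: R from 5 -> R from 63
Insert 26: R from 5 -> L from 63 -> L from 51 -> L from 28

In-order: [5, 26, 28, 51, 63, 66]


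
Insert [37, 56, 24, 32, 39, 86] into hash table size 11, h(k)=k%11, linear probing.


Insert 37: h=4 -> slot 4
Insert 56: h=1 -> slot 1
Insert 24: h=2 -> slot 2
Insert 32: h=10 -> slot 10
Insert 39: h=6 -> slot 6
Insert 86: h=9 -> slot 9

Table: [None, 56, 24, None, 37, None, 39, None, None, 86, 32]


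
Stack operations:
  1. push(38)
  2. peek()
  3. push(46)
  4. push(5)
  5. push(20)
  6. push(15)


push(38) -> [38]
peek()->38
push(46) -> [38, 46]
push(5) -> [38, 46, 5]
push(20) -> [38, 46, 5, 20]
push(15) -> [38, 46, 5, 20, 15]

Final stack: [38, 46, 5, 20, 15]


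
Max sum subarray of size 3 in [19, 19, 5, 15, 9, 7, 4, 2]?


[0:3]: 43
[1:4]: 39
[2:5]: 29
[3:6]: 31
[4:7]: 20
[5:8]: 13

Max: 43 at [0:3]


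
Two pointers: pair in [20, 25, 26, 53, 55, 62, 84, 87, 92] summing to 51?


lo=0(20)+hi=8(92)=112
lo=0(20)+hi=7(87)=107
lo=0(20)+hi=6(84)=104
lo=0(20)+hi=5(62)=82
lo=0(20)+hi=4(55)=75
lo=0(20)+hi=3(53)=73
lo=0(20)+hi=2(26)=46
lo=1(25)+hi=2(26)=51

Yes: 25+26=51


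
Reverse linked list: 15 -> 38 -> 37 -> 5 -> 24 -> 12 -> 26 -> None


Step 1: curr=15, set curr.next=prev(None) | reversed so far: 15
Step 2: curr=38, set curr.next=prev(15) | reversed so far: 38 -> 15
Step 3: curr=37, set curr.next=prev(38) | reversed so far: 37 -> 38 -> 15
Step 4: curr=5, set curr.next=prev(37) | reversed so far: 5 -> 37 -> 38 -> 15
Step 5: curr=24, set curr.next=prev(5) | reversed so far: 24 -> 5 -> 37 -> 38 -> 15
Step 6: curr=12, set curr.next=prev(24) | reversed so far: 12 -> 24 -> 5 -> 37 -> 38 -> 15
Step 7: curr=26, set curr.next=prev(12) | reversed so far: 26 -> 12 -> 24 -> 5 -> 37 -> 38 -> 15

26 -> 12 -> 24 -> 5 -> 37 -> 38 -> 15 -> None


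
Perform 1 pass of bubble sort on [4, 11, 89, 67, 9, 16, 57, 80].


Initial: [4, 11, 89, 67, 9, 16, 57, 80]
Pass 1: [4, 11, 67, 9, 16, 57, 80, 89] (5 swaps)

After 1 pass: [4, 11, 67, 9, 16, 57, 80, 89]


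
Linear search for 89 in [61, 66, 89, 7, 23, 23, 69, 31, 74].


i=0: 61!=89
i=1: 66!=89
i=2: 89==89 found!

Found at 2, 3 comps


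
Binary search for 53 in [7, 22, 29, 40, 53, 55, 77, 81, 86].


Step 1: lo=0, hi=8, mid=4, val=53

Found at index 4


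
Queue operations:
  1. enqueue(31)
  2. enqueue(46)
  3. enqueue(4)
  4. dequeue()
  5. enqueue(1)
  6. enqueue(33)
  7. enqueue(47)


enqueue(31) -> [31]
enqueue(46) -> [31, 46]
enqueue(4) -> [31, 46, 4]
dequeue()->31, [46, 4]
enqueue(1) -> [46, 4, 1]
enqueue(33) -> [46, 4, 1, 33]
enqueue(47) -> [46, 4, 1, 33, 47]

Final queue: [46, 4, 1, 33, 47]


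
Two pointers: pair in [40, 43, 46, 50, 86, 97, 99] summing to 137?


lo=0(40)+hi=6(99)=139
lo=0(40)+hi=5(97)=137

Yes: 40+97=137


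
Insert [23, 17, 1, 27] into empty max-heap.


Insert 23: [23]
Insert 17: [23, 17]
Insert 1: [23, 17, 1]
Insert 27: [27, 23, 1, 17]

Final heap: [27, 23, 1, 17]


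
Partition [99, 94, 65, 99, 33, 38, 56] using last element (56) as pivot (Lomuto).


Pivot: 56
  33 <= 56: swap -> [33, 94, 65, 99, 99, 38, 56]
  38 <= 56: swap -> [33, 38, 65, 99, 99, 94, 56]
Place pivot at 2: [33, 38, 56, 99, 99, 94, 65]

Partitioned: [33, 38, 56, 99, 99, 94, 65]


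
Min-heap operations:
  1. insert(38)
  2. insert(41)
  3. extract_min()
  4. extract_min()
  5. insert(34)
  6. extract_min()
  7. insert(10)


insert(38) -> [38]
insert(41) -> [38, 41]
extract_min()->38, [41]
extract_min()->41, []
insert(34) -> [34]
extract_min()->34, []
insert(10) -> [10]

Final heap: [10]


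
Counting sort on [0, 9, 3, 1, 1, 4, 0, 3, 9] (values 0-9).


Input: [0, 9, 3, 1, 1, 4, 0, 3, 9]
Counts: [2, 2, 0, 2, 1, 0, 0, 0, 0, 2]

Sorted: [0, 0, 1, 1, 3, 3, 4, 9, 9]


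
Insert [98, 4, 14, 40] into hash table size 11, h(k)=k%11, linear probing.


Insert 98: h=10 -> slot 10
Insert 4: h=4 -> slot 4
Insert 14: h=3 -> slot 3
Insert 40: h=7 -> slot 7

Table: [None, None, None, 14, 4, None, None, 40, None, None, 98]


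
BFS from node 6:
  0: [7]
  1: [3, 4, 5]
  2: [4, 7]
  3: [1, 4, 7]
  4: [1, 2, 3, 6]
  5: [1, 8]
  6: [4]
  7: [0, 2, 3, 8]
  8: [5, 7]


Visit 6, enqueue [4]
Visit 4, enqueue [1, 2, 3]
Visit 1, enqueue [5]
Visit 2, enqueue [7]
Visit 3, enqueue []
Visit 5, enqueue [8]
Visit 7, enqueue [0]
Visit 8, enqueue []
Visit 0, enqueue []

BFS order: [6, 4, 1, 2, 3, 5, 7, 8, 0]


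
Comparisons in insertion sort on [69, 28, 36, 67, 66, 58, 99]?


Algorithm: insertion sort
Input: [69, 28, 36, 67, 66, 58, 99]
Sorted: [28, 36, 58, 66, 67, 69, 99]

13


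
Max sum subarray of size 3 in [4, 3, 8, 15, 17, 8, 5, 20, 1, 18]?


[0:3]: 15
[1:4]: 26
[2:5]: 40
[3:6]: 40
[4:7]: 30
[5:8]: 33
[6:9]: 26
[7:10]: 39

Max: 40 at [2:5]


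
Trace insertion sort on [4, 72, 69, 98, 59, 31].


Initial: [4, 72, 69, 98, 59, 31]
Insert 72: [4, 72, 69, 98, 59, 31]
Insert 69: [4, 69, 72, 98, 59, 31]
Insert 98: [4, 69, 72, 98, 59, 31]
Insert 59: [4, 59, 69, 72, 98, 31]
Insert 31: [4, 31, 59, 69, 72, 98]

Sorted: [4, 31, 59, 69, 72, 98]


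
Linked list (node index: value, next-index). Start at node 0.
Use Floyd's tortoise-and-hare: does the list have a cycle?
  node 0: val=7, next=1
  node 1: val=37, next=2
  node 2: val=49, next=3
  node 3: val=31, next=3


Floyd's tortoise (slow, +1) and hare (fast, +2):
  init: slow=0, fast=0
  step 1: slow=1, fast=2
  step 2: slow=2, fast=3
  step 3: slow=3, fast=3
  slow == fast at node 3: cycle detected

Cycle: yes


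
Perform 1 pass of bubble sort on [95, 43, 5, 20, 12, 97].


Initial: [95, 43, 5, 20, 12, 97]
Pass 1: [43, 5, 20, 12, 95, 97] (4 swaps)

After 1 pass: [43, 5, 20, 12, 95, 97]


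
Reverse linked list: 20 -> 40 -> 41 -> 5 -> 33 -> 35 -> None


Step 1: curr=20, set curr.next=prev(None) | reversed so far: 20
Step 2: curr=40, set curr.next=prev(20) | reversed so far: 40 -> 20
Step 3: curr=41, set curr.next=prev(40) | reversed so far: 41 -> 40 -> 20
Step 4: curr=5, set curr.next=prev(41) | reversed so far: 5 -> 41 -> 40 -> 20
Step 5: curr=33, set curr.next=prev(5) | reversed so far: 33 -> 5 -> 41 -> 40 -> 20
Step 6: curr=35, set curr.next=prev(33) | reversed so far: 35 -> 33 -> 5 -> 41 -> 40 -> 20

35 -> 33 -> 5 -> 41 -> 40 -> 20 -> None


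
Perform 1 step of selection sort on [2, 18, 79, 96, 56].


Initial: [2, 18, 79, 96, 56]
Step 1: min=2 at 0
  Swap: [2, 18, 79, 96, 56]

After 1 step: [2, 18, 79, 96, 56]


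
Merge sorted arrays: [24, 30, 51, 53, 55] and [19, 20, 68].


Take 19 from B
Take 20 from B
Take 24 from A
Take 30 from A
Take 51 from A
Take 53 from A
Take 55 from A

Merged: [19, 20, 24, 30, 51, 53, 55, 68]


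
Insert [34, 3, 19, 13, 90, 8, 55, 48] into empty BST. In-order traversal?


Insert 34: root
Insert 3: L from 34
Insert 19: L from 34 -> R from 3
Insert 13: L from 34 -> R from 3 -> L from 19
Insert 90: R from 34
Insert 8: L from 34 -> R from 3 -> L from 19 -> L from 13
Insert 55: R from 34 -> L from 90
Insert 48: R from 34 -> L from 90 -> L from 55

In-order: [3, 8, 13, 19, 34, 48, 55, 90]


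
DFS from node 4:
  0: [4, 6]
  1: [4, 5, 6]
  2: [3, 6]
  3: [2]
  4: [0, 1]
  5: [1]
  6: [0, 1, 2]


Visit 4, push [1, 0]
Visit 0, push [6]
Visit 6, push [2, 1]
Visit 1, push [5]
Visit 5, push []
Visit 2, push [3]
Visit 3, push []

DFS order: [4, 0, 6, 1, 5, 2, 3]


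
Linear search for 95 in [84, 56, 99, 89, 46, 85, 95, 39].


i=0: 84!=95
i=1: 56!=95
i=2: 99!=95
i=3: 89!=95
i=4: 46!=95
i=5: 85!=95
i=6: 95==95 found!

Found at 6, 7 comps


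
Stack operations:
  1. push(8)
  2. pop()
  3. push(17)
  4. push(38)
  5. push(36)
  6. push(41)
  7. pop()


push(8) -> [8]
pop()->8, []
push(17) -> [17]
push(38) -> [17, 38]
push(36) -> [17, 38, 36]
push(41) -> [17, 38, 36, 41]
pop()->41, [17, 38, 36]

Final stack: [17, 38, 36]


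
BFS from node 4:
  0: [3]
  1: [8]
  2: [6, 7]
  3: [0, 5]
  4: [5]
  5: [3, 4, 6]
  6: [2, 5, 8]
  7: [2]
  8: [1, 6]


Visit 4, enqueue [5]
Visit 5, enqueue [3, 6]
Visit 3, enqueue [0]
Visit 6, enqueue [2, 8]
Visit 0, enqueue []
Visit 2, enqueue [7]
Visit 8, enqueue [1]
Visit 7, enqueue []
Visit 1, enqueue []

BFS order: [4, 5, 3, 6, 0, 2, 8, 7, 1]


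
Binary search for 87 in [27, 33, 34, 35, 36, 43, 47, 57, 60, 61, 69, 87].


Step 1: lo=0, hi=11, mid=5, val=43
Step 2: lo=6, hi=11, mid=8, val=60
Step 3: lo=9, hi=11, mid=10, val=69
Step 4: lo=11, hi=11, mid=11, val=87

Found at index 11


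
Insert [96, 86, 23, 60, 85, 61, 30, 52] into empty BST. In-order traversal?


Insert 96: root
Insert 86: L from 96
Insert 23: L from 96 -> L from 86
Insert 60: L from 96 -> L from 86 -> R from 23
Insert 85: L from 96 -> L from 86 -> R from 23 -> R from 60
Insert 61: L from 96 -> L from 86 -> R from 23 -> R from 60 -> L from 85
Insert 30: L from 96 -> L from 86 -> R from 23 -> L from 60
Insert 52: L from 96 -> L from 86 -> R from 23 -> L from 60 -> R from 30

In-order: [23, 30, 52, 60, 61, 85, 86, 96]


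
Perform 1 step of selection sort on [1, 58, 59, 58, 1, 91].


Initial: [1, 58, 59, 58, 1, 91]
Step 1: min=1 at 0
  Swap: [1, 58, 59, 58, 1, 91]

After 1 step: [1, 58, 59, 58, 1, 91]


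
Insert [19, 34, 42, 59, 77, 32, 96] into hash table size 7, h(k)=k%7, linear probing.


Insert 19: h=5 -> slot 5
Insert 34: h=6 -> slot 6
Insert 42: h=0 -> slot 0
Insert 59: h=3 -> slot 3
Insert 77: h=0, 1 probes -> slot 1
Insert 32: h=4 -> slot 4
Insert 96: h=5, 4 probes -> slot 2

Table: [42, 77, 96, 59, 32, 19, 34]


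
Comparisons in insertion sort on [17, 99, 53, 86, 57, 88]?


Algorithm: insertion sort
Input: [17, 99, 53, 86, 57, 88]
Sorted: [17, 53, 57, 86, 88, 99]

10


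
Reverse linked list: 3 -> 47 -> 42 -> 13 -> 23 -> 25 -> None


Step 1: curr=3, set curr.next=prev(None) | reversed so far: 3
Step 2: curr=47, set curr.next=prev(3) | reversed so far: 47 -> 3
Step 3: curr=42, set curr.next=prev(47) | reversed so far: 42 -> 47 -> 3
Step 4: curr=13, set curr.next=prev(42) | reversed so far: 13 -> 42 -> 47 -> 3
Step 5: curr=23, set curr.next=prev(13) | reversed so far: 23 -> 13 -> 42 -> 47 -> 3
Step 6: curr=25, set curr.next=prev(23) | reversed so far: 25 -> 23 -> 13 -> 42 -> 47 -> 3

25 -> 23 -> 13 -> 42 -> 47 -> 3 -> None


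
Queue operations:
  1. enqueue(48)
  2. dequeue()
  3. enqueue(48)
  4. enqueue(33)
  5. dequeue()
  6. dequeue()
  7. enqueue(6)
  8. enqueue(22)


enqueue(48) -> [48]
dequeue()->48, []
enqueue(48) -> [48]
enqueue(33) -> [48, 33]
dequeue()->48, [33]
dequeue()->33, []
enqueue(6) -> [6]
enqueue(22) -> [6, 22]

Final queue: [6, 22]


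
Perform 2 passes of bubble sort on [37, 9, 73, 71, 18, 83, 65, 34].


Initial: [37, 9, 73, 71, 18, 83, 65, 34]
Pass 1: [9, 37, 71, 18, 73, 65, 34, 83] (5 swaps)
Pass 2: [9, 37, 18, 71, 65, 34, 73, 83] (3 swaps)

After 2 passes: [9, 37, 18, 71, 65, 34, 73, 83]


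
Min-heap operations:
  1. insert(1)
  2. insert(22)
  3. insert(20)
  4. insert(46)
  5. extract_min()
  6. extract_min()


insert(1) -> [1]
insert(22) -> [1, 22]
insert(20) -> [1, 22, 20]
insert(46) -> [1, 22, 20, 46]
extract_min()->1, [20, 22, 46]
extract_min()->20, [22, 46]

Final heap: [22, 46]


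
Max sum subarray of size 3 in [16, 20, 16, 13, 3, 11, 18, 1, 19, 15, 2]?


[0:3]: 52
[1:4]: 49
[2:5]: 32
[3:6]: 27
[4:7]: 32
[5:8]: 30
[6:9]: 38
[7:10]: 35
[8:11]: 36

Max: 52 at [0:3]


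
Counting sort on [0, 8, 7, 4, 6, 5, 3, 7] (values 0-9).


Input: [0, 8, 7, 4, 6, 5, 3, 7]
Counts: [1, 0, 0, 1, 1, 1, 1, 2, 1, 0]

Sorted: [0, 3, 4, 5, 6, 7, 7, 8]


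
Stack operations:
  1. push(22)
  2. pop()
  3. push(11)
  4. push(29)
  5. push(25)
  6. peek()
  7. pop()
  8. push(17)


push(22) -> [22]
pop()->22, []
push(11) -> [11]
push(29) -> [11, 29]
push(25) -> [11, 29, 25]
peek()->25
pop()->25, [11, 29]
push(17) -> [11, 29, 17]

Final stack: [11, 29, 17]


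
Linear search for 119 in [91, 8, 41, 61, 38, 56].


i=0: 91!=119
i=1: 8!=119
i=2: 41!=119
i=3: 61!=119
i=4: 38!=119
i=5: 56!=119

Not found, 6 comps


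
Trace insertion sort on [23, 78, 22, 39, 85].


Initial: [23, 78, 22, 39, 85]
Insert 78: [23, 78, 22, 39, 85]
Insert 22: [22, 23, 78, 39, 85]
Insert 39: [22, 23, 39, 78, 85]
Insert 85: [22, 23, 39, 78, 85]

Sorted: [22, 23, 39, 78, 85]


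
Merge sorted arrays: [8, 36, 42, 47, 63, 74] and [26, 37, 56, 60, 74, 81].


Take 8 from A
Take 26 from B
Take 36 from A
Take 37 from B
Take 42 from A
Take 47 from A
Take 56 from B
Take 60 from B
Take 63 from A
Take 74 from A

Merged: [8, 26, 36, 37, 42, 47, 56, 60, 63, 74, 74, 81]


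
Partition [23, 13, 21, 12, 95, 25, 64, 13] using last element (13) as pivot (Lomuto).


Pivot: 13
  13 <= 13: swap -> [13, 23, 21, 12, 95, 25, 64, 13]
  12 <= 13: swap -> [13, 12, 21, 23, 95, 25, 64, 13]
Place pivot at 2: [13, 12, 13, 23, 95, 25, 64, 21]

Partitioned: [13, 12, 13, 23, 95, 25, 64, 21]


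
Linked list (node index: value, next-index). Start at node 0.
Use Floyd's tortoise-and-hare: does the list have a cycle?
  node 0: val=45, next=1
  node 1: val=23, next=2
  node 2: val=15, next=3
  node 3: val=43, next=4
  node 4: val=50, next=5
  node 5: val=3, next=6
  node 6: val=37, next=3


Floyd's tortoise (slow, +1) and hare (fast, +2):
  init: slow=0, fast=0
  step 1: slow=1, fast=2
  step 2: slow=2, fast=4
  step 3: slow=3, fast=6
  step 4: slow=4, fast=4
  slow == fast at node 4: cycle detected

Cycle: yes


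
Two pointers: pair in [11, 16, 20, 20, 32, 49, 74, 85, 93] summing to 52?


lo=0(11)+hi=8(93)=104
lo=0(11)+hi=7(85)=96
lo=0(11)+hi=6(74)=85
lo=0(11)+hi=5(49)=60
lo=0(11)+hi=4(32)=43
lo=1(16)+hi=4(32)=48
lo=2(20)+hi=4(32)=52

Yes: 20+32=52


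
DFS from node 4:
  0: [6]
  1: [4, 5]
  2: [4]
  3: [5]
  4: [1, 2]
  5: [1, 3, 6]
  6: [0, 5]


Visit 4, push [2, 1]
Visit 1, push [5]
Visit 5, push [6, 3]
Visit 3, push []
Visit 6, push [0]
Visit 0, push []
Visit 2, push []

DFS order: [4, 1, 5, 3, 6, 0, 2]


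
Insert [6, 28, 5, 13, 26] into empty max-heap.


Insert 6: [6]
Insert 28: [28, 6]
Insert 5: [28, 6, 5]
Insert 13: [28, 13, 5, 6]
Insert 26: [28, 26, 5, 6, 13]

Final heap: [28, 26, 5, 6, 13]


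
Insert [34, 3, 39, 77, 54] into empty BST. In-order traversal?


Insert 34: root
Insert 3: L from 34
Insert 39: R from 34
Insert 77: R from 34 -> R from 39
Insert 54: R from 34 -> R from 39 -> L from 77

In-order: [3, 34, 39, 54, 77]


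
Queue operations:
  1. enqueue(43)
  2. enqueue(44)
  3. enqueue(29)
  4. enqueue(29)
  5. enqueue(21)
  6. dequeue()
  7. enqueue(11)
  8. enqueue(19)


enqueue(43) -> [43]
enqueue(44) -> [43, 44]
enqueue(29) -> [43, 44, 29]
enqueue(29) -> [43, 44, 29, 29]
enqueue(21) -> [43, 44, 29, 29, 21]
dequeue()->43, [44, 29, 29, 21]
enqueue(11) -> [44, 29, 29, 21, 11]
enqueue(19) -> [44, 29, 29, 21, 11, 19]

Final queue: [44, 29, 29, 21, 11, 19]


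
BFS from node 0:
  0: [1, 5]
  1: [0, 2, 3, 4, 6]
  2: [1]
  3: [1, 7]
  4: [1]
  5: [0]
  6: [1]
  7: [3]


Visit 0, enqueue [1, 5]
Visit 1, enqueue [2, 3, 4, 6]
Visit 5, enqueue []
Visit 2, enqueue []
Visit 3, enqueue [7]
Visit 4, enqueue []
Visit 6, enqueue []
Visit 7, enqueue []

BFS order: [0, 1, 5, 2, 3, 4, 6, 7]


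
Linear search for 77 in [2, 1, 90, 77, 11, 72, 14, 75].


i=0: 2!=77
i=1: 1!=77
i=2: 90!=77
i=3: 77==77 found!

Found at 3, 4 comps


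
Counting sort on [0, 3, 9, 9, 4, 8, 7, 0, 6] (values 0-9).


Input: [0, 3, 9, 9, 4, 8, 7, 0, 6]
Counts: [2, 0, 0, 1, 1, 0, 1, 1, 1, 2]

Sorted: [0, 0, 3, 4, 6, 7, 8, 9, 9]


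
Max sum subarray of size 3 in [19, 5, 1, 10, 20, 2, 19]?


[0:3]: 25
[1:4]: 16
[2:5]: 31
[3:6]: 32
[4:7]: 41

Max: 41 at [4:7]


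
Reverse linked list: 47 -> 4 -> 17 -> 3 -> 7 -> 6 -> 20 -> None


Step 1: curr=47, set curr.next=prev(None) | reversed so far: 47
Step 2: curr=4, set curr.next=prev(47) | reversed so far: 4 -> 47
Step 3: curr=17, set curr.next=prev(4) | reversed so far: 17 -> 4 -> 47
Step 4: curr=3, set curr.next=prev(17) | reversed so far: 3 -> 17 -> 4 -> 47
Step 5: curr=7, set curr.next=prev(3) | reversed so far: 7 -> 3 -> 17 -> 4 -> 47
Step 6: curr=6, set curr.next=prev(7) | reversed so far: 6 -> 7 -> 3 -> 17 -> 4 -> 47
Step 7: curr=20, set curr.next=prev(6) | reversed so far: 20 -> 6 -> 7 -> 3 -> 17 -> 4 -> 47

20 -> 6 -> 7 -> 3 -> 17 -> 4 -> 47 -> None


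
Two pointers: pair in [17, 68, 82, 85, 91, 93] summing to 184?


lo=0(17)+hi=5(93)=110
lo=1(68)+hi=5(93)=161
lo=2(82)+hi=5(93)=175
lo=3(85)+hi=5(93)=178
lo=4(91)+hi=5(93)=184

Yes: 91+93=184


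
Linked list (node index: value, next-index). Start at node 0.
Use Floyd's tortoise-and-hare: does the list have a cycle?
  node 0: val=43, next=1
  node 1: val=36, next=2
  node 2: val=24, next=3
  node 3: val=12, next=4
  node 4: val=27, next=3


Floyd's tortoise (slow, +1) and hare (fast, +2):
  init: slow=0, fast=0
  step 1: slow=1, fast=2
  step 2: slow=2, fast=4
  step 3: slow=3, fast=4
  step 4: slow=4, fast=4
  slow == fast at node 4: cycle detected

Cycle: yes


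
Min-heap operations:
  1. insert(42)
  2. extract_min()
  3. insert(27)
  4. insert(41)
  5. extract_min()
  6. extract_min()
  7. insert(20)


insert(42) -> [42]
extract_min()->42, []
insert(27) -> [27]
insert(41) -> [27, 41]
extract_min()->27, [41]
extract_min()->41, []
insert(20) -> [20]

Final heap: [20]


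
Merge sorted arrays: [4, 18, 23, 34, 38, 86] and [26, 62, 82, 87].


Take 4 from A
Take 18 from A
Take 23 from A
Take 26 from B
Take 34 from A
Take 38 from A
Take 62 from B
Take 82 from B
Take 86 from A

Merged: [4, 18, 23, 26, 34, 38, 62, 82, 86, 87]


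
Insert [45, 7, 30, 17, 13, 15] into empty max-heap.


Insert 45: [45]
Insert 7: [45, 7]
Insert 30: [45, 7, 30]
Insert 17: [45, 17, 30, 7]
Insert 13: [45, 17, 30, 7, 13]
Insert 15: [45, 17, 30, 7, 13, 15]

Final heap: [45, 17, 30, 7, 13, 15]


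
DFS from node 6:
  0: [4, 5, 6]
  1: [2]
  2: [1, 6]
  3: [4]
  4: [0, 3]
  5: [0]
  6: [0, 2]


Visit 6, push [2, 0]
Visit 0, push [5, 4]
Visit 4, push [3]
Visit 3, push []
Visit 5, push []
Visit 2, push [1]
Visit 1, push []

DFS order: [6, 0, 4, 3, 5, 2, 1]


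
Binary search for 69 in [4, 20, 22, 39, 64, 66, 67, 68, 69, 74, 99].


Step 1: lo=0, hi=10, mid=5, val=66
Step 2: lo=6, hi=10, mid=8, val=69

Found at index 8


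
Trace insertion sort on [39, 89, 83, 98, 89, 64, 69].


Initial: [39, 89, 83, 98, 89, 64, 69]
Insert 89: [39, 89, 83, 98, 89, 64, 69]
Insert 83: [39, 83, 89, 98, 89, 64, 69]
Insert 98: [39, 83, 89, 98, 89, 64, 69]
Insert 89: [39, 83, 89, 89, 98, 64, 69]
Insert 64: [39, 64, 83, 89, 89, 98, 69]
Insert 69: [39, 64, 69, 83, 89, 89, 98]

Sorted: [39, 64, 69, 83, 89, 89, 98]


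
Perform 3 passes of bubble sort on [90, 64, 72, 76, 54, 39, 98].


Initial: [90, 64, 72, 76, 54, 39, 98]
Pass 1: [64, 72, 76, 54, 39, 90, 98] (5 swaps)
Pass 2: [64, 72, 54, 39, 76, 90, 98] (2 swaps)
Pass 3: [64, 54, 39, 72, 76, 90, 98] (2 swaps)

After 3 passes: [64, 54, 39, 72, 76, 90, 98]
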